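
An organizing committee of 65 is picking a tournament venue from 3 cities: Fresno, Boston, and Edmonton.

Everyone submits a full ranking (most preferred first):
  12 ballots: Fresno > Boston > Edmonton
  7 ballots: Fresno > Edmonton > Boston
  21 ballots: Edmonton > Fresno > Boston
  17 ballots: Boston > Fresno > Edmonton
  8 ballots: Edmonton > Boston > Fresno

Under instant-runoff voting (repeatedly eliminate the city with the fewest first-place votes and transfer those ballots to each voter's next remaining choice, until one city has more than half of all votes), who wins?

Round 1: Fresno 19, Boston 17, Edmonton 29. Boston eliminated.
Round 2: Fresno 36, Edmonton 29. Fresno has a majority (≥33).

Fresno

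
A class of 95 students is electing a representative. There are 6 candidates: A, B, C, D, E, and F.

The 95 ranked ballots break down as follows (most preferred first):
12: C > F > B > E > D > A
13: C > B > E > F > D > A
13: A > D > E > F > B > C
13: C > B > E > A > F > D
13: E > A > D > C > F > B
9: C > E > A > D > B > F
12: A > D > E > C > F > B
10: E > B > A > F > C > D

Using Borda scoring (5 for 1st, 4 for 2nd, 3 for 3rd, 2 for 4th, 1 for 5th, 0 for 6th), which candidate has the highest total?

A: 12×0 + 13×0 + 13×5 + 13×2 + 13×4 + 9×3 + 12×5 + 10×3 = 260
B: 12×3 + 13×4 + 13×1 + 13×4 + 13×0 + 9×1 + 12×0 + 10×4 = 202
C: 12×5 + 13×5 + 13×0 + 13×5 + 13×2 + 9×5 + 12×2 + 10×1 = 295
D: 12×1 + 13×1 + 13×4 + 13×0 + 13×3 + 9×2 + 12×4 + 10×0 = 182
E: 12×2 + 13×3 + 13×3 + 13×3 + 13×5 + 9×4 + 12×3 + 10×5 = 328
F: 12×4 + 13×2 + 13×2 + 13×1 + 13×1 + 9×0 + 12×1 + 10×2 = 158

E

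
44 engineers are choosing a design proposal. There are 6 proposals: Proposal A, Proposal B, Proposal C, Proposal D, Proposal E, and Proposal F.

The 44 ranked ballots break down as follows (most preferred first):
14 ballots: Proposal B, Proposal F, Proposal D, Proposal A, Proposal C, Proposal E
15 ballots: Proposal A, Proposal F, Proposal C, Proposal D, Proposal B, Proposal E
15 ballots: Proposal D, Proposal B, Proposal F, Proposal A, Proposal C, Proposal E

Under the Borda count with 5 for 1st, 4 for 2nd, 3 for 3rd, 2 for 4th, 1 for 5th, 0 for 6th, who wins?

Proposal A: 14×2 + 15×5 + 15×2 = 133
Proposal B: 14×5 + 15×1 + 15×4 = 145
Proposal C: 14×1 + 15×3 + 15×1 = 74
Proposal D: 14×3 + 15×2 + 15×5 = 147
Proposal E: 14×0 + 15×0 + 15×0 = 0
Proposal F: 14×4 + 15×4 + 15×3 = 161

Proposal F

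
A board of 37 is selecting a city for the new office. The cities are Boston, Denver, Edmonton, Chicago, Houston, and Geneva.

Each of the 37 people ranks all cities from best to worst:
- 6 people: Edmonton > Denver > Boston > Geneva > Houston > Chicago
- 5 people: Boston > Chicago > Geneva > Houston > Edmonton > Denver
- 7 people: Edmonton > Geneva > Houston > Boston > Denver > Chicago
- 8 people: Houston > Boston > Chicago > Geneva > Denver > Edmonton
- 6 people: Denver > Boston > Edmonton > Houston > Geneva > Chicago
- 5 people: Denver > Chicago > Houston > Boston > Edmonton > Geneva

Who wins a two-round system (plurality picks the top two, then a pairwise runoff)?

Round 1 first-place votes: Boston 5, Denver 11, Edmonton 13, Chicago 0, Houston 8, Geneva 0. Edmonton and Denver advance.
Runoff: Edmonton is ranked above Denver on 18 ballots, Denver above Edmonton on 19.

Denver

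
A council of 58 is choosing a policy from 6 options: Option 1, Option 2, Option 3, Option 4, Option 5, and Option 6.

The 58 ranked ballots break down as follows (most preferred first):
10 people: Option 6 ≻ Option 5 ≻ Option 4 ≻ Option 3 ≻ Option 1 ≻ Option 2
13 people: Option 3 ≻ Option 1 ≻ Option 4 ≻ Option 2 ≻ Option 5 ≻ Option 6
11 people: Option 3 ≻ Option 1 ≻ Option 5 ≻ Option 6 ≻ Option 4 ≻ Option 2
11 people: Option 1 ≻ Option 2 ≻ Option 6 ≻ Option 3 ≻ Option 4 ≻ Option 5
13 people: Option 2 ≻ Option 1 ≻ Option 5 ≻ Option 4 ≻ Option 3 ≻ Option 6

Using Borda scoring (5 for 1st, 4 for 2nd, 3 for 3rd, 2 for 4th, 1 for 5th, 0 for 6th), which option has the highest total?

Option 1: 10×1 + 13×4 + 11×4 + 11×5 + 13×4 = 213
Option 2: 10×0 + 13×2 + 11×0 + 11×4 + 13×5 = 135
Option 3: 10×2 + 13×5 + 11×5 + 11×2 + 13×1 = 175
Option 4: 10×3 + 13×3 + 11×1 + 11×1 + 13×2 = 117
Option 5: 10×4 + 13×1 + 11×3 + 11×0 + 13×3 = 125
Option 6: 10×5 + 13×0 + 11×2 + 11×3 + 13×0 = 105

Option 1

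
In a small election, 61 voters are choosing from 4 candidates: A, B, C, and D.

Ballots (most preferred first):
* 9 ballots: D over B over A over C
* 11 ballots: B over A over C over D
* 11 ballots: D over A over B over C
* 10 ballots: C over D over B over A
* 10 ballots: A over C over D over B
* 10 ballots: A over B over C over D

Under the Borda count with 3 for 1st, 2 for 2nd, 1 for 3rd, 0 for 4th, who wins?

A

A: 9×1 + 11×2 + 11×2 + 10×0 + 10×3 + 10×3 = 113
B: 9×2 + 11×3 + 11×1 + 10×1 + 10×0 + 10×2 = 92
C: 9×0 + 11×1 + 11×0 + 10×3 + 10×2 + 10×1 = 71
D: 9×3 + 11×0 + 11×3 + 10×2 + 10×1 + 10×0 = 90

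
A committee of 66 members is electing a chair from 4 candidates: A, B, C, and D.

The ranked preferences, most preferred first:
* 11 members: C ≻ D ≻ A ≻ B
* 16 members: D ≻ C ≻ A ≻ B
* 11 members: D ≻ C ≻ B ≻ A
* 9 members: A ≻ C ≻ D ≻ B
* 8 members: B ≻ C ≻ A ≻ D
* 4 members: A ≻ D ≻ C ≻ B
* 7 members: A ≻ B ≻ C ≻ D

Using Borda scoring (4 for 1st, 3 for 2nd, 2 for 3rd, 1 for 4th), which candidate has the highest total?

A: 11×2 + 16×2 + 11×1 + 9×4 + 8×2 + 4×4 + 7×4 = 161
B: 11×1 + 16×1 + 11×2 + 9×1 + 8×4 + 4×1 + 7×3 = 115
C: 11×4 + 16×3 + 11×3 + 9×3 + 8×3 + 4×2 + 7×2 = 198
D: 11×3 + 16×4 + 11×4 + 9×2 + 8×1 + 4×3 + 7×1 = 186

C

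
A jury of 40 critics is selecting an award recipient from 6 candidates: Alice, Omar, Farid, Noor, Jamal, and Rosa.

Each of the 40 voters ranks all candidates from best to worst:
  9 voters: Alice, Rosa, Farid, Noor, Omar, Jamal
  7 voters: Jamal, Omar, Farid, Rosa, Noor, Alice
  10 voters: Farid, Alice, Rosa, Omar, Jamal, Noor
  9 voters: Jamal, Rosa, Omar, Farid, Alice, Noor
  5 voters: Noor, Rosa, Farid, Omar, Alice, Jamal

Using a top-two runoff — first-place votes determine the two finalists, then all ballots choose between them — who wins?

Round 1 first-place votes: Alice 9, Omar 0, Farid 10, Noor 5, Jamal 16, Rosa 0. Jamal and Farid advance.
Runoff: Jamal is ranked above Farid on 16 ballots, Farid above Jamal on 24.

Farid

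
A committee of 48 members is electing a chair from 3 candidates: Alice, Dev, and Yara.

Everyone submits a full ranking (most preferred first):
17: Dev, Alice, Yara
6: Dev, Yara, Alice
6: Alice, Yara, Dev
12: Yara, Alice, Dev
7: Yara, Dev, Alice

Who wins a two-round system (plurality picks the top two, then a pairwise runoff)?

Round 1 first-place votes: Alice 6, Dev 23, Yara 19. Dev and Yara advance.
Runoff: Dev is ranked above Yara on 23 ballots, Yara above Dev on 25.

Yara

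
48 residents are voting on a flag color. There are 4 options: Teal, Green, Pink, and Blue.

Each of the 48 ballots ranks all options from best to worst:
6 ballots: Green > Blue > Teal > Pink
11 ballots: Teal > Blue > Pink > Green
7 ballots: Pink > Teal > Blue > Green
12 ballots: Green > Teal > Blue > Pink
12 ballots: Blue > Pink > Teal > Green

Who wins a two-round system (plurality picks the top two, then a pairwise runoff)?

Round 1 first-place votes: Teal 11, Green 18, Pink 7, Blue 12. Green and Blue advance.
Runoff: Green is ranked above Blue on 18 ballots, Blue above Green on 30.

Blue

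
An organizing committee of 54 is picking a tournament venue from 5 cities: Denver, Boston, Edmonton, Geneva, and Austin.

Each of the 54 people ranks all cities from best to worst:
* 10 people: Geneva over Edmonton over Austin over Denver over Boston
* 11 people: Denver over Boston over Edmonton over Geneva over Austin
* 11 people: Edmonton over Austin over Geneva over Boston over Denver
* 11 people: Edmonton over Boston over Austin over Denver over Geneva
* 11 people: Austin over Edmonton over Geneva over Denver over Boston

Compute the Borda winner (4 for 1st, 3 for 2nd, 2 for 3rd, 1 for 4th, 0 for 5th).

Edmonton

Denver: 10×1 + 11×4 + 11×0 + 11×1 + 11×1 = 76
Boston: 10×0 + 11×3 + 11×1 + 11×3 + 11×0 = 77
Edmonton: 10×3 + 11×2 + 11×4 + 11×4 + 11×3 = 173
Geneva: 10×4 + 11×1 + 11×2 + 11×0 + 11×2 = 95
Austin: 10×2 + 11×0 + 11×3 + 11×2 + 11×4 = 119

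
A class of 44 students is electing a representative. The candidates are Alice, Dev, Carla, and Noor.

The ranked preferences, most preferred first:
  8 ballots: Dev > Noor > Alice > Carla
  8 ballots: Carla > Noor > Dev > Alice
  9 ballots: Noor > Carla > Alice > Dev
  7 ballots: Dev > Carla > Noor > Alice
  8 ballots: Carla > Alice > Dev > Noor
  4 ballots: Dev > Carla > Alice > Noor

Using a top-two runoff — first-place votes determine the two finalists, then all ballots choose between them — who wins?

Round 1 first-place votes: Alice 0, Dev 19, Carla 16, Noor 9. Dev and Carla advance.
Runoff: Dev is ranked above Carla on 19 ballots, Carla above Dev on 25.

Carla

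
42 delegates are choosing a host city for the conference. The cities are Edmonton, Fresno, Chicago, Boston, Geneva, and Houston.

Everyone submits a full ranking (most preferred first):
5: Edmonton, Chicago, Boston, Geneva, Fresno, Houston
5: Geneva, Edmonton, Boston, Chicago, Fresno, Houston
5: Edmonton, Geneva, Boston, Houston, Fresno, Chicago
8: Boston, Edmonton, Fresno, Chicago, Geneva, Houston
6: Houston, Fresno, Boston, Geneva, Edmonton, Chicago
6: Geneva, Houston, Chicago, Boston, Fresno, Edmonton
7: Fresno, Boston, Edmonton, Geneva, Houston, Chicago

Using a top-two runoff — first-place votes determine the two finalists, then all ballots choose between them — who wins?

Edmonton

Round 1 first-place votes: Edmonton 10, Fresno 7, Chicago 0, Boston 8, Geneva 11, Houston 6. Geneva and Edmonton advance.
Runoff: Geneva is ranked above Edmonton on 17 ballots, Edmonton above Geneva on 25.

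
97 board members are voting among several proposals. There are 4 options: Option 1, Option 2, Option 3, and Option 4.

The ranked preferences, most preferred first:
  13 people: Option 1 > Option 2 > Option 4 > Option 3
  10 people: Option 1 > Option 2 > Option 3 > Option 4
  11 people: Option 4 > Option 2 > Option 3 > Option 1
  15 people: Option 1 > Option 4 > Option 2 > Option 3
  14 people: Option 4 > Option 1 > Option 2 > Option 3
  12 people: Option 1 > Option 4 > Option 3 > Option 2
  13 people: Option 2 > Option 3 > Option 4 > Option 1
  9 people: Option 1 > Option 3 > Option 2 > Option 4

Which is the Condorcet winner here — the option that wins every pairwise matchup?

Option 1 vs Option 2: 73–24
Option 1 vs Option 3: 73–24
Option 1 vs Option 4: 59–38
Option 1 beats every other option.

Option 1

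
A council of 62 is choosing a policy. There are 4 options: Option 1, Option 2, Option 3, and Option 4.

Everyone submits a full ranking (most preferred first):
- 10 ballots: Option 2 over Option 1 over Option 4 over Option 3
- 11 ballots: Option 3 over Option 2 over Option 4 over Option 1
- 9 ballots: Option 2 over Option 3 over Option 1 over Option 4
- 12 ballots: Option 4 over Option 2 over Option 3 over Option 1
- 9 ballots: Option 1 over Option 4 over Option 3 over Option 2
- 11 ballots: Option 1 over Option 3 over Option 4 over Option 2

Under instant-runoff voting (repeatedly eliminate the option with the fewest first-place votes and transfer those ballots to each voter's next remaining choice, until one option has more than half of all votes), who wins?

Option 2

Round 1: Option 1 20, Option 2 19, Option 3 11, Option 4 12. Option 3 eliminated.
Round 2: Option 1 20, Option 2 30, Option 4 12. Option 4 eliminated.
Round 3: Option 1 20, Option 2 42. Option 2 has a majority (≥32).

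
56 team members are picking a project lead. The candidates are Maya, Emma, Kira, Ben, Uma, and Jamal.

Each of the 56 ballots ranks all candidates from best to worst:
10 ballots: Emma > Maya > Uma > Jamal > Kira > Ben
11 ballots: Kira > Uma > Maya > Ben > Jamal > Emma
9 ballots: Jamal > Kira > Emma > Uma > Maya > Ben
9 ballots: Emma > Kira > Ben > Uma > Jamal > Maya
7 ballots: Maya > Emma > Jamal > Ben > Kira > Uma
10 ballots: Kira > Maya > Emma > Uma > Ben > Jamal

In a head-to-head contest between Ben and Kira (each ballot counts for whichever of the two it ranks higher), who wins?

Ben is ranked above Kira on 7 ballots; Kira above Ben on 49.

Kira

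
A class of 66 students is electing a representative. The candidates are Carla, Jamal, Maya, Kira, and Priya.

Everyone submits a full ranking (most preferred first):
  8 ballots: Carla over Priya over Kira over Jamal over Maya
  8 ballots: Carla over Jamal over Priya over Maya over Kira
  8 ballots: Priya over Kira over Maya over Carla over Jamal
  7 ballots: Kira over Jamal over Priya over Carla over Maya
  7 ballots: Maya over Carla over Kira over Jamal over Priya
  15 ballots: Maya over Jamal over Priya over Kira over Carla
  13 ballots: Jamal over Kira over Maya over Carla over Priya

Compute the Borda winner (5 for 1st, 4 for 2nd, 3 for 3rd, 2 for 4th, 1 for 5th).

Jamal

Carla: 8×5 + 8×5 + 8×2 + 7×2 + 7×4 + 15×1 + 13×2 = 179
Jamal: 8×2 + 8×4 + 8×1 + 7×4 + 7×2 + 15×4 + 13×5 = 223
Maya: 8×1 + 8×2 + 8×3 + 7×1 + 7×5 + 15×5 + 13×3 = 204
Kira: 8×3 + 8×1 + 8×4 + 7×5 + 7×3 + 15×2 + 13×4 = 202
Priya: 8×4 + 8×3 + 8×5 + 7×3 + 7×1 + 15×3 + 13×1 = 182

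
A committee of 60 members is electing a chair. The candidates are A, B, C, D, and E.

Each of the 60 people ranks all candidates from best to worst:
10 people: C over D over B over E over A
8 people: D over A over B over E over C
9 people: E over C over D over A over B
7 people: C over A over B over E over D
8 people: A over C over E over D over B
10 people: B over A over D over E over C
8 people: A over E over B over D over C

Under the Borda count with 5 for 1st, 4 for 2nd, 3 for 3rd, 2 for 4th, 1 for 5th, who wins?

A

A: 10×1 + 8×4 + 9×2 + 7×4 + 8×5 + 10×4 + 8×5 = 208
B: 10×3 + 8×3 + 9×1 + 7×3 + 8×1 + 10×5 + 8×3 = 166
C: 10×5 + 8×1 + 9×4 + 7×5 + 8×4 + 10×1 + 8×1 = 179
D: 10×4 + 8×5 + 9×3 + 7×1 + 8×2 + 10×3 + 8×2 = 176
E: 10×2 + 8×2 + 9×5 + 7×2 + 8×3 + 10×2 + 8×4 = 171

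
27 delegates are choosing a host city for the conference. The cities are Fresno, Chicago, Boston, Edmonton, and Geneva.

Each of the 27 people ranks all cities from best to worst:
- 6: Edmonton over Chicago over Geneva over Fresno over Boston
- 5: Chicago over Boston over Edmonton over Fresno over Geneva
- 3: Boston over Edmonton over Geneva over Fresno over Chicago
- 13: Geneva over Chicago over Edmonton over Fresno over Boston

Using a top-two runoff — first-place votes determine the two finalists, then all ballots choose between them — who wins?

Edmonton

Round 1 first-place votes: Fresno 0, Chicago 5, Boston 3, Edmonton 6, Geneva 13. Geneva and Edmonton advance.
Runoff: Geneva is ranked above Edmonton on 13 ballots, Edmonton above Geneva on 14.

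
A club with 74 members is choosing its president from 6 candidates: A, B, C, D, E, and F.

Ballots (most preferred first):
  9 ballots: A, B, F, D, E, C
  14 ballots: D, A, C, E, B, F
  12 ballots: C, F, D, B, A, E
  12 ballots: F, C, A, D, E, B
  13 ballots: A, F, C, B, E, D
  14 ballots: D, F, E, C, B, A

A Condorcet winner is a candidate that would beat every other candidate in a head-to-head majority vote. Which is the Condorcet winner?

F vs A: 38–36
F vs B: 51–23
F vs C: 48–26
F vs D: 46–28
F vs E: 60–14
F beats every other candidate.

F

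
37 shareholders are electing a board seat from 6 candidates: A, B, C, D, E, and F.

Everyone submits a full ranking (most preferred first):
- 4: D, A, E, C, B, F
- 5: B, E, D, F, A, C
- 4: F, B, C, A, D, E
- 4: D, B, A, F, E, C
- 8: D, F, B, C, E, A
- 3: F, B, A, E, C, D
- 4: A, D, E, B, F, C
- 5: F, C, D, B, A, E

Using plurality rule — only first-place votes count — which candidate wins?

First-place votes: A 4, B 5, C 0, D 16, E 0, F 12.

D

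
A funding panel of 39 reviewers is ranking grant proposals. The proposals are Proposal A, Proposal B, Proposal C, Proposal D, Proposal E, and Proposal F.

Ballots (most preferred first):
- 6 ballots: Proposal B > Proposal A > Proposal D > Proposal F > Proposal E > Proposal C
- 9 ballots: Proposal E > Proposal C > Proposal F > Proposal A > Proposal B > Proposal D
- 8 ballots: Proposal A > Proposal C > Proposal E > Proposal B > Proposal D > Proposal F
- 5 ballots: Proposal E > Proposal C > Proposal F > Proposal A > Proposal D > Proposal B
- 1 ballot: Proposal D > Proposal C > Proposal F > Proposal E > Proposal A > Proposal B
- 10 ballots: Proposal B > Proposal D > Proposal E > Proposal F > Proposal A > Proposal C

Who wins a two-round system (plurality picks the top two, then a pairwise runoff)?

Proposal E

Round 1 first-place votes: Proposal A 8, Proposal B 16, Proposal C 0, Proposal D 1, Proposal E 14, Proposal F 0. Proposal B and Proposal E advance.
Runoff: Proposal B is ranked above Proposal E on 16 ballots, Proposal E above Proposal B on 23.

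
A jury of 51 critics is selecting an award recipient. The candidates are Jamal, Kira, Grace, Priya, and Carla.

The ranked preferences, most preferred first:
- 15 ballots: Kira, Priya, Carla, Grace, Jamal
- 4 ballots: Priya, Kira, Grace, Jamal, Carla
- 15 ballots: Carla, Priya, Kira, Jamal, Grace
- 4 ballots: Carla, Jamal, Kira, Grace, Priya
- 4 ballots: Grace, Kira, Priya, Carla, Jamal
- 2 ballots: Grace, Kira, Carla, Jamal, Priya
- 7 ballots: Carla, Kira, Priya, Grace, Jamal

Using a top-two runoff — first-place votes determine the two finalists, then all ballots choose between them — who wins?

Carla

Round 1 first-place votes: Jamal 0, Kira 15, Grace 6, Priya 4, Carla 26. Carla and Kira advance.
Runoff: Carla is ranked above Kira on 26 ballots, Kira above Carla on 25.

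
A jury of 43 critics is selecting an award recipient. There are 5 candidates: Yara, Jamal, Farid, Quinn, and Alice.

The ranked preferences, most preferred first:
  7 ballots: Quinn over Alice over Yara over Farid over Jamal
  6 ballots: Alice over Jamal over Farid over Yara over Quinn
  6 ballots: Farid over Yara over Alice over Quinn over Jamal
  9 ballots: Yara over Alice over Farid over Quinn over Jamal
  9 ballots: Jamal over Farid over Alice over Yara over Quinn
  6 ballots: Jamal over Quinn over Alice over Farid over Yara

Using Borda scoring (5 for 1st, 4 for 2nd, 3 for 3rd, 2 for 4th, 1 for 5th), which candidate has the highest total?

Alice

Yara: 7×3 + 6×2 + 6×4 + 9×5 + 9×2 + 6×1 = 126
Jamal: 7×1 + 6×4 + 6×1 + 9×1 + 9×5 + 6×5 = 121
Farid: 7×2 + 6×3 + 6×5 + 9×3 + 9×4 + 6×2 = 137
Quinn: 7×5 + 6×1 + 6×2 + 9×2 + 9×1 + 6×4 = 104
Alice: 7×4 + 6×5 + 6×3 + 9×4 + 9×3 + 6×3 = 157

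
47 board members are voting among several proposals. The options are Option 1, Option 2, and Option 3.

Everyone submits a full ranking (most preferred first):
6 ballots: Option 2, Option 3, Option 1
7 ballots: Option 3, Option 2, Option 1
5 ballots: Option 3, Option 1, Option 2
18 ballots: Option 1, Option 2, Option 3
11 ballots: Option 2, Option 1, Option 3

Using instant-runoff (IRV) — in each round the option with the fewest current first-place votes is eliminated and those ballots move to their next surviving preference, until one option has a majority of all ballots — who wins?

Option 2

Round 1: Option 1 18, Option 2 17, Option 3 12. Option 3 eliminated.
Round 2: Option 1 23, Option 2 24. Option 2 has a majority (≥24).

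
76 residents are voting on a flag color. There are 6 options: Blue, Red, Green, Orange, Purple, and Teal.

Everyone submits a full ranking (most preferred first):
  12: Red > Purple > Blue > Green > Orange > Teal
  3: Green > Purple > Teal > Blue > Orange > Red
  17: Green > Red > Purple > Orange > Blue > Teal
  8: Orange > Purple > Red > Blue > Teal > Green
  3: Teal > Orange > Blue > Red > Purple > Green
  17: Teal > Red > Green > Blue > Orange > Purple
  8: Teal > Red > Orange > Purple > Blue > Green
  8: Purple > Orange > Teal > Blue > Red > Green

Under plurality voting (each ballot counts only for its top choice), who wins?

First-place votes: Blue 0, Red 12, Green 20, Orange 8, Purple 8, Teal 28.

Teal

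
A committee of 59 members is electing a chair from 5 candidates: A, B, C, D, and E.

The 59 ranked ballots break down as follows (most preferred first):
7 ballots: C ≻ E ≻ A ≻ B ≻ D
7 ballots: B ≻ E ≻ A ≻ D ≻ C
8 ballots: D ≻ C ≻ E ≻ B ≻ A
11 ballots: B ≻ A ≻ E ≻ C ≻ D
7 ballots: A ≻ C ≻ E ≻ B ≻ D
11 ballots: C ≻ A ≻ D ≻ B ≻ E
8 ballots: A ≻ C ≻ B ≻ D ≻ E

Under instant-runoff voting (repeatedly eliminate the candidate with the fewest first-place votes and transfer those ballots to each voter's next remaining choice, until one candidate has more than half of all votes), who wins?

Round 1: A 15, B 18, C 18, D 8, E 0. E eliminated.
Round 2: A 15, B 18, C 18, D 8. D eliminated.
Round 3: A 15, B 18, C 26. A eliminated.
Round 4: B 18, C 41. C has a majority (≥30).

C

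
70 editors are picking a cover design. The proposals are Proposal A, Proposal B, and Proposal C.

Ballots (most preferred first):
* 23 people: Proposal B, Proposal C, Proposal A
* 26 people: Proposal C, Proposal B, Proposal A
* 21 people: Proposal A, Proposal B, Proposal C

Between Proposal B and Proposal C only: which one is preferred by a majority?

Proposal B is ranked above Proposal C on 44 ballots; Proposal C above Proposal B on 26.

Proposal B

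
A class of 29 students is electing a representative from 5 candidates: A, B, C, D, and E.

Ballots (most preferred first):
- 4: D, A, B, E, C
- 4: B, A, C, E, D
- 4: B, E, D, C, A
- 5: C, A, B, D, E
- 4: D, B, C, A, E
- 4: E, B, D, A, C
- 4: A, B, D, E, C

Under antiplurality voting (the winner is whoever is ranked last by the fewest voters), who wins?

Last-place votes: A 4, B 0, C 12, D 4, E 9.

B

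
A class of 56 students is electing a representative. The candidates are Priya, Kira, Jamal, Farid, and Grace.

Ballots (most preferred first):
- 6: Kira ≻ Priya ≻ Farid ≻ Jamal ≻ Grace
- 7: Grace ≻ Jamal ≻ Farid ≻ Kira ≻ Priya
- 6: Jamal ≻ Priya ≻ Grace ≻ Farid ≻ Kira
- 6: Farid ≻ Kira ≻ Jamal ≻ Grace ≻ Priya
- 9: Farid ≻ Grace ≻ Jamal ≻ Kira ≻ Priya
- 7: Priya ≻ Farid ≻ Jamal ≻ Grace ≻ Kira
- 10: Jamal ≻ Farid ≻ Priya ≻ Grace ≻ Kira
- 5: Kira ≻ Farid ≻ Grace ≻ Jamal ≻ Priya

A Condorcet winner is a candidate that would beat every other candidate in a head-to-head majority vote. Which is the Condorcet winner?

Farid

Farid vs Priya: 37–19
Farid vs Kira: 45–11
Farid vs Jamal: 33–23
Farid vs Grace: 43–13
Farid beats every other candidate.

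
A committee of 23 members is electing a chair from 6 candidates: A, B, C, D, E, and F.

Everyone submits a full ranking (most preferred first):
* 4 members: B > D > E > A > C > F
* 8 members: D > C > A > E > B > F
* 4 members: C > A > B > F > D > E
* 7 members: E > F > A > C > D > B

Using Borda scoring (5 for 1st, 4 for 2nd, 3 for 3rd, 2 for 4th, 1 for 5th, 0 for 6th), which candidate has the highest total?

A: 4×2 + 8×3 + 4×4 + 7×3 = 69
B: 4×5 + 8×1 + 4×3 + 7×0 = 40
C: 4×1 + 8×4 + 4×5 + 7×2 = 70
D: 4×4 + 8×5 + 4×1 + 7×1 = 67
E: 4×3 + 8×2 + 4×0 + 7×5 = 63
F: 4×0 + 8×0 + 4×2 + 7×4 = 36

C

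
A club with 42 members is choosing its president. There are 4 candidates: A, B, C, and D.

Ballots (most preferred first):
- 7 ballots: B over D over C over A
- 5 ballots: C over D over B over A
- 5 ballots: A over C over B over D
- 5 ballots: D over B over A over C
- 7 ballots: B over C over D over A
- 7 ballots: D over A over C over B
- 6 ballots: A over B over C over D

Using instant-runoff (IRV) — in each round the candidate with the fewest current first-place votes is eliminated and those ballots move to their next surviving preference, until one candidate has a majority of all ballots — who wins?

B

Round 1: A 11, B 14, C 5, D 12. C eliminated.
Round 2: A 11, B 14, D 17. A eliminated.
Round 3: B 25, D 17. B has a majority (≥22).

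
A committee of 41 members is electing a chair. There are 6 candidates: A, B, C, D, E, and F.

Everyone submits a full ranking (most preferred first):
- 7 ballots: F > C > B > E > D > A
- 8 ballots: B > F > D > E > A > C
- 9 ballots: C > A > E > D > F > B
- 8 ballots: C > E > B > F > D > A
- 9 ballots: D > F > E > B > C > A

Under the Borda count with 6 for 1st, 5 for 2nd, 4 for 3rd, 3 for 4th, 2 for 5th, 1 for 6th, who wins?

A: 7×1 + 8×2 + 9×5 + 8×1 + 9×1 = 85
B: 7×4 + 8×6 + 9×1 + 8×4 + 9×3 = 144
C: 7×5 + 8×1 + 9×6 + 8×6 + 9×2 = 163
D: 7×2 + 8×4 + 9×3 + 8×2 + 9×6 = 143
E: 7×3 + 8×3 + 9×4 + 8×5 + 9×4 = 157
F: 7×6 + 8×5 + 9×2 + 8×3 + 9×5 = 169

F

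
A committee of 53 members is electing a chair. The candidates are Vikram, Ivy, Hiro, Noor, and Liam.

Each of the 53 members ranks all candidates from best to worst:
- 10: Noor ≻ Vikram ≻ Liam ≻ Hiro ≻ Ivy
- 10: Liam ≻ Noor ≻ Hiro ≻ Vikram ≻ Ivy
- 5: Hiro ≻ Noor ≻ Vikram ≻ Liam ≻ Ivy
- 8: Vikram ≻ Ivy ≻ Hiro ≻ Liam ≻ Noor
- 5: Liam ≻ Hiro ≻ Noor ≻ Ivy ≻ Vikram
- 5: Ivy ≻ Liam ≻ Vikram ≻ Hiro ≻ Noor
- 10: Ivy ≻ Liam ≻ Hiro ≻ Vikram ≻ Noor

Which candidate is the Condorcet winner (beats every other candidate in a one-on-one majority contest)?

Liam

Liam vs Vikram: 30–23
Liam vs Ivy: 30–23
Liam vs Hiro: 40–13
Liam vs Noor: 38–15
Liam beats every other candidate.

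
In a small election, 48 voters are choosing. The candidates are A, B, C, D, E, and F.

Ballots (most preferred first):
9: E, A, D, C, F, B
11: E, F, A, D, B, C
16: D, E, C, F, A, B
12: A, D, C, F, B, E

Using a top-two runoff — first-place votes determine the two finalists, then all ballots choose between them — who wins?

D

Round 1 first-place votes: A 12, B 0, C 0, D 16, E 20, F 0. E and D advance.
Runoff: E is ranked above D on 20 ballots, D above E on 28.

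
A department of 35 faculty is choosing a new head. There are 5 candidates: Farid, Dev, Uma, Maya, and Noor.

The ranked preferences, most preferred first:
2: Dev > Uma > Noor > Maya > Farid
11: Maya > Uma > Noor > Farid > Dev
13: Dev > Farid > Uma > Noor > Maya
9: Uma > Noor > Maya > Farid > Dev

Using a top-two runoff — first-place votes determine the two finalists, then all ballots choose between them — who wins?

Round 1 first-place votes: Farid 0, Dev 15, Uma 9, Maya 11, Noor 0. Dev and Maya advance.
Runoff: Dev is ranked above Maya on 15 ballots, Maya above Dev on 20.

Maya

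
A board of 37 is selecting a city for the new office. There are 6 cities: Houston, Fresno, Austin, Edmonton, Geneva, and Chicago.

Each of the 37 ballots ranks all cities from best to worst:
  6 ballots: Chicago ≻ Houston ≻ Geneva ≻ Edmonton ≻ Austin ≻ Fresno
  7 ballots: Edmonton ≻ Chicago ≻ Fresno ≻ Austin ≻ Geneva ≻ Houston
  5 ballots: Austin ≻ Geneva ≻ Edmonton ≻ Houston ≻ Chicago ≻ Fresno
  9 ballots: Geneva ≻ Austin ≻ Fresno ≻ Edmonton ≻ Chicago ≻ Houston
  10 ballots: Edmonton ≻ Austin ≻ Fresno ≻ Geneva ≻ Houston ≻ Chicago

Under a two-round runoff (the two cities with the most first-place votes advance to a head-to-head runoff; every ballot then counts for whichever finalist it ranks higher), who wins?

Geneva

Round 1 first-place votes: Houston 0, Fresno 0, Austin 5, Edmonton 17, Geneva 9, Chicago 6. Edmonton and Geneva advance.
Runoff: Edmonton is ranked above Geneva on 17 ballots, Geneva above Edmonton on 20.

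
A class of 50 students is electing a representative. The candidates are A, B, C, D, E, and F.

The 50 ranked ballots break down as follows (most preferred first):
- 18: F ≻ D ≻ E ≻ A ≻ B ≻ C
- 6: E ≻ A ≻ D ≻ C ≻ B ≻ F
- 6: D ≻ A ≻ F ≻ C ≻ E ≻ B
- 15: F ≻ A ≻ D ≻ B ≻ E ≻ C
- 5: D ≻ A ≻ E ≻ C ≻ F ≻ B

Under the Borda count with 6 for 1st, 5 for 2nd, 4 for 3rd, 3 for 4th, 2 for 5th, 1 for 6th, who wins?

D

A: 18×3 + 6×5 + 6×5 + 15×5 + 5×5 = 214
B: 18×2 + 6×2 + 6×1 + 15×3 + 5×1 = 104
C: 18×1 + 6×3 + 6×3 + 15×1 + 5×3 = 84
D: 18×5 + 6×4 + 6×6 + 15×4 + 5×6 = 240
E: 18×4 + 6×6 + 6×2 + 15×2 + 5×4 = 170
F: 18×6 + 6×1 + 6×4 + 15×6 + 5×2 = 238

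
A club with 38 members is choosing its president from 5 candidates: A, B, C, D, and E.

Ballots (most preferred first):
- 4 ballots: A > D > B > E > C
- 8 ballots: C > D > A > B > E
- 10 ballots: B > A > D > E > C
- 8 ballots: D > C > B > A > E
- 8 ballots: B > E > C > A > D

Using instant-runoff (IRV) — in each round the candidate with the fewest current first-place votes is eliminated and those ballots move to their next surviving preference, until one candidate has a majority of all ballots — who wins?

D

Round 1: A 4, B 18, C 8, D 8, E 0. E eliminated.
Round 2: A 4, B 18, C 8, D 8. A eliminated.
Round 3: B 18, C 8, D 12. C eliminated.
Round 4: B 18, D 20. D has a majority (≥20).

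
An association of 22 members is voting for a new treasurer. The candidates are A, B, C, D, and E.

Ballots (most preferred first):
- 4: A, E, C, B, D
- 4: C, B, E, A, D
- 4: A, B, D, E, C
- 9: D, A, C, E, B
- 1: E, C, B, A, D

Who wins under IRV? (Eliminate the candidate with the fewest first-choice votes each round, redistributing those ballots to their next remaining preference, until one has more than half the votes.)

Round 1: A 8, B 0, C 4, D 9, E 1. B eliminated.
Round 2: A 8, C 4, D 9, E 1. E eliminated.
Round 3: A 8, C 5, D 9. C eliminated.
Round 4: A 13, D 9. A has a majority (≥12).

A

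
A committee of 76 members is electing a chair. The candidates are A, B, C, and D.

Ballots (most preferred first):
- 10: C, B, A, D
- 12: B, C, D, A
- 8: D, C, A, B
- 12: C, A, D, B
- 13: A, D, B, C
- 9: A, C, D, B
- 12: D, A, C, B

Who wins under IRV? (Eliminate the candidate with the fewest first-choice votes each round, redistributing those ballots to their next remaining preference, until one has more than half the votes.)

Round 1: A 22, B 12, C 22, D 20. B eliminated.
Round 2: A 22, C 34, D 20. D eliminated.
Round 3: A 34, C 42. C has a majority (≥39).

C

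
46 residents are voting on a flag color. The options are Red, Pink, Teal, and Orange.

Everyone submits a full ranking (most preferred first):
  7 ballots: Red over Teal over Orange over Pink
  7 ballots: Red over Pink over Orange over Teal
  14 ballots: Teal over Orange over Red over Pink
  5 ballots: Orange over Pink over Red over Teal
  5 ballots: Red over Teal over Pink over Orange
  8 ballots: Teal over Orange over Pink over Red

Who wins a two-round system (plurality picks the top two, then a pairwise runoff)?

Red

Round 1 first-place votes: Red 19, Pink 0, Teal 22, Orange 5. Teal and Red advance.
Runoff: Teal is ranked above Red on 22 ballots, Red above Teal on 24.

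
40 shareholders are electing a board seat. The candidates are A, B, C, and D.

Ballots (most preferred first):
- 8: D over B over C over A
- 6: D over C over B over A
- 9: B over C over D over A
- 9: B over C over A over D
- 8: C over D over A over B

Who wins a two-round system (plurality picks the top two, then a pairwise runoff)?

Round 1 first-place votes: A 0, B 18, C 8, D 14. B and D advance.
Runoff: B is ranked above D on 18 ballots, D above B on 22.

D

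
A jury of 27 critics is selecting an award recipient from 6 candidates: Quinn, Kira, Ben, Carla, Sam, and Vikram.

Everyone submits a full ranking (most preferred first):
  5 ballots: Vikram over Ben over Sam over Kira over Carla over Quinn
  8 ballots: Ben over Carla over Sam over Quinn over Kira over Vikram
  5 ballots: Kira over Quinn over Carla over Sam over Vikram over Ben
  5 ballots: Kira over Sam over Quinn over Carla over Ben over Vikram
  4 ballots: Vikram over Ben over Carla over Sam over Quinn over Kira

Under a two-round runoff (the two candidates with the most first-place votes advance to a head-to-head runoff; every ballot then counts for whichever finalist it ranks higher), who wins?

Kira

Round 1 first-place votes: Quinn 0, Kira 10, Ben 8, Carla 0, Sam 0, Vikram 9. Kira and Vikram advance.
Runoff: Kira is ranked above Vikram on 18 ballots, Vikram above Kira on 9.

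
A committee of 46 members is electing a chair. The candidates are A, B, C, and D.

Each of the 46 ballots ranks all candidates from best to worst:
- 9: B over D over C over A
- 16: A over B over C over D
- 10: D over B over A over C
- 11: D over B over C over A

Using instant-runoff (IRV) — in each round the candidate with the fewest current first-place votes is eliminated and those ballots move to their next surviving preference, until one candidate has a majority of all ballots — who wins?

D

Round 1: A 16, B 9, C 0, D 21. C eliminated.
Round 2: A 16, B 9, D 21. B eliminated.
Round 3: A 16, D 30. D has a majority (≥24).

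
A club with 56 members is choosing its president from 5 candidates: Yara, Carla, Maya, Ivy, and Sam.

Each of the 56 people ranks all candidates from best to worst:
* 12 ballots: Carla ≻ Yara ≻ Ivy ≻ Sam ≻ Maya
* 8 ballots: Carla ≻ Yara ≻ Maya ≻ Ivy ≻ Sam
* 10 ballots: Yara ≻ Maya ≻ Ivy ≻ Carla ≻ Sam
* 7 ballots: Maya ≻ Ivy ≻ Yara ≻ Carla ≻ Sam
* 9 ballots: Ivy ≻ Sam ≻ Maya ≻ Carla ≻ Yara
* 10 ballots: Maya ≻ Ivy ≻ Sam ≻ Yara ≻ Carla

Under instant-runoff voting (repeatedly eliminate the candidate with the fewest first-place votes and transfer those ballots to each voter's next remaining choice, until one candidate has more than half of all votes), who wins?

Maya

Round 1: Yara 10, Carla 20, Maya 17, Ivy 9, Sam 0. Sam eliminated.
Round 2: Yara 10, Carla 20, Maya 17, Ivy 9. Ivy eliminated.
Round 3: Yara 10, Carla 20, Maya 26. Yara eliminated.
Round 4: Carla 20, Maya 36. Maya has a majority (≥29).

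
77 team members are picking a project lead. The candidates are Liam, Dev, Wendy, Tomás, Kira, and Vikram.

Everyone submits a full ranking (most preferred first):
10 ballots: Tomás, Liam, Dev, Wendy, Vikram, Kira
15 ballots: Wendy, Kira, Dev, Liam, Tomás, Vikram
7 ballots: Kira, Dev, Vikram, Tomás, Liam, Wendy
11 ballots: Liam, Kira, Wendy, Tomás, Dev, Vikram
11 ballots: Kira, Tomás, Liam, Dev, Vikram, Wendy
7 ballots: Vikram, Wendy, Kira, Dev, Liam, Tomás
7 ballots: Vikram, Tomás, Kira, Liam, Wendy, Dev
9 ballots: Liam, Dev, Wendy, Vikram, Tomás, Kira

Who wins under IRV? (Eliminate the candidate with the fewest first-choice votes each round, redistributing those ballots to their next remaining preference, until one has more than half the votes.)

Kira

Round 1: Liam 20, Dev 0, Wendy 15, Tomás 10, Kira 18, Vikram 14. Dev eliminated.
Round 2: Liam 20, Wendy 15, Tomás 10, Kira 18, Vikram 14. Tomás eliminated.
Round 3: Liam 30, Wendy 15, Kira 18, Vikram 14. Vikram eliminated.
Round 4: Liam 30, Wendy 22, Kira 25. Wendy eliminated.
Round 5: Liam 30, Kira 47. Kira has a majority (≥39).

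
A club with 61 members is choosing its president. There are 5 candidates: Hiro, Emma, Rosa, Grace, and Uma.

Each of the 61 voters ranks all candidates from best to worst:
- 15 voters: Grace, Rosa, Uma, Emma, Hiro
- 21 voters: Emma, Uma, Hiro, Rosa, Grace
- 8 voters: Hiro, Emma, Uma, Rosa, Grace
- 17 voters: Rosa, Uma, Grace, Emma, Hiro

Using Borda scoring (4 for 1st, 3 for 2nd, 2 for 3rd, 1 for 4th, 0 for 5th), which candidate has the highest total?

Uma

Hiro: 15×0 + 21×2 + 8×4 + 17×0 = 74
Emma: 15×1 + 21×4 + 8×3 + 17×1 = 140
Rosa: 15×3 + 21×1 + 8×1 + 17×4 = 142
Grace: 15×4 + 21×0 + 8×0 + 17×2 = 94
Uma: 15×2 + 21×3 + 8×2 + 17×3 = 160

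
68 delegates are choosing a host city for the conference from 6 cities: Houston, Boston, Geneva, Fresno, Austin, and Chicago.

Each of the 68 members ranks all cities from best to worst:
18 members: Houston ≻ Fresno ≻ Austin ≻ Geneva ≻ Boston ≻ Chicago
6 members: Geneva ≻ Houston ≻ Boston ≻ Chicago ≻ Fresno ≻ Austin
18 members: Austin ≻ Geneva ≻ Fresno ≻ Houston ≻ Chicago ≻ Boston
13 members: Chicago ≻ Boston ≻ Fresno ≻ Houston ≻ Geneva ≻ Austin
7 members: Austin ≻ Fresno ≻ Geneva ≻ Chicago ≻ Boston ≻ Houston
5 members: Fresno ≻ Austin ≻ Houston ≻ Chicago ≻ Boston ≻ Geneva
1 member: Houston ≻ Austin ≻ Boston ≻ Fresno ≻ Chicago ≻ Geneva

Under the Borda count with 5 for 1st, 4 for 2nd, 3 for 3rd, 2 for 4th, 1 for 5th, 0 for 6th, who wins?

Houston: 18×5 + 6×4 + 18×2 + 13×2 + 7×0 + 5×3 + 1×5 = 196
Boston: 18×1 + 6×3 + 18×0 + 13×4 + 7×1 + 5×1 + 1×3 = 103
Geneva: 18×2 + 6×5 + 18×4 + 13×1 + 7×3 + 5×0 + 1×0 = 172
Fresno: 18×4 + 6×1 + 18×3 + 13×3 + 7×4 + 5×5 + 1×2 = 226
Austin: 18×3 + 6×0 + 18×5 + 13×0 + 7×5 + 5×4 + 1×4 = 203
Chicago: 18×0 + 6×2 + 18×1 + 13×5 + 7×2 + 5×2 + 1×1 = 120

Fresno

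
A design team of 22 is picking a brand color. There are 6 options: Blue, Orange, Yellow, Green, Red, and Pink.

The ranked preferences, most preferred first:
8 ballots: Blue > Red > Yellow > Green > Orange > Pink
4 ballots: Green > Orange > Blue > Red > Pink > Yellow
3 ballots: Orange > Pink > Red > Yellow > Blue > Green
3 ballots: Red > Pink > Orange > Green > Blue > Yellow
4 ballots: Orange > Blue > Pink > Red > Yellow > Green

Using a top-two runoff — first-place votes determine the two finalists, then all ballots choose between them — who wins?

Round 1 first-place votes: Blue 8, Orange 7, Yellow 0, Green 4, Red 3, Pink 0. Blue and Orange advance.
Runoff: Blue is ranked above Orange on 8 ballots, Orange above Blue on 14.

Orange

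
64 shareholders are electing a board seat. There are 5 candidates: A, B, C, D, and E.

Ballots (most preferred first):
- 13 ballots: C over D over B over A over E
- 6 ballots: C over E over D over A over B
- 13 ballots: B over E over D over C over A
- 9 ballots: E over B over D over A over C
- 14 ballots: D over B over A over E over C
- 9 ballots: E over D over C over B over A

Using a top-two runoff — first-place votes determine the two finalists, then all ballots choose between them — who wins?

Round 1 first-place votes: A 0, B 13, C 19, D 14, E 18. C and E advance.
Runoff: C is ranked above E on 19 ballots, E above C on 45.

E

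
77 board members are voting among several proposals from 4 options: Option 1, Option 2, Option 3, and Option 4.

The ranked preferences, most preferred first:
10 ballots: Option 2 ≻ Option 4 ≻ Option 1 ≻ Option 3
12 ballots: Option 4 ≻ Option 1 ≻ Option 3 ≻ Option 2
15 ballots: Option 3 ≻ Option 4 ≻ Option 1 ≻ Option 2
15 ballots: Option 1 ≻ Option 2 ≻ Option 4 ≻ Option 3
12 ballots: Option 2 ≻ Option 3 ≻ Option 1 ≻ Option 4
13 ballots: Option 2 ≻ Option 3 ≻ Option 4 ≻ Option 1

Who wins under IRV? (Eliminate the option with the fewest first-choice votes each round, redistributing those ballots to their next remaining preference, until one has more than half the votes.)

Option 1

Round 1: Option 1 15, Option 2 35, Option 3 15, Option 4 12. Option 4 eliminated.
Round 2: Option 1 27, Option 2 35, Option 3 15. Option 3 eliminated.
Round 3: Option 1 42, Option 2 35. Option 1 has a majority (≥39).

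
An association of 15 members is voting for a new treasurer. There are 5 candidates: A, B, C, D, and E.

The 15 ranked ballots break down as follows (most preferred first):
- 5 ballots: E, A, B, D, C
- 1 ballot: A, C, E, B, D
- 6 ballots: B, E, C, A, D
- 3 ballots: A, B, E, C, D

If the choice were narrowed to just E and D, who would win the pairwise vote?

E is ranked above D on 15 ballots; D above E on 0.

E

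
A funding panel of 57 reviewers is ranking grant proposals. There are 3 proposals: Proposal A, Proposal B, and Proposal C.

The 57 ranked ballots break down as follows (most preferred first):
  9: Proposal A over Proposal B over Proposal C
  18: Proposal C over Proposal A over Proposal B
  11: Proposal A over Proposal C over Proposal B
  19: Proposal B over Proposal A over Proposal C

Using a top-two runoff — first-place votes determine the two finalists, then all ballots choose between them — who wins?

Round 1 first-place votes: Proposal A 20, Proposal B 19, Proposal C 18. Proposal A and Proposal B advance.
Runoff: Proposal A is ranked above Proposal B on 38 ballots, Proposal B above Proposal A on 19.

Proposal A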